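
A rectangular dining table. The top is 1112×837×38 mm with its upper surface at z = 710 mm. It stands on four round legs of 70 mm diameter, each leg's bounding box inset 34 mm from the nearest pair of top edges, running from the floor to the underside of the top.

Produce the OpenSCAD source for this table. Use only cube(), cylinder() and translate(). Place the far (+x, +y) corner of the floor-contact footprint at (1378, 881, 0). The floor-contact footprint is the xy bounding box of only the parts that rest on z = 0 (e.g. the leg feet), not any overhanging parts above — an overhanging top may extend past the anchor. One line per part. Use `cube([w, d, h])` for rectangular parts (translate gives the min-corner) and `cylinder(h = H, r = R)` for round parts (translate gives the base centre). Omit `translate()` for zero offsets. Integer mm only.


translate([300, 78, 672]) cube([1112, 837, 38]);
translate([369, 147, 0]) cylinder(h = 672, r = 35);
translate([1343, 147, 0]) cylinder(h = 672, r = 35);
translate([369, 846, 0]) cylinder(h = 672, r = 35);
translate([1343, 846, 0]) cylinder(h = 672, r = 35);


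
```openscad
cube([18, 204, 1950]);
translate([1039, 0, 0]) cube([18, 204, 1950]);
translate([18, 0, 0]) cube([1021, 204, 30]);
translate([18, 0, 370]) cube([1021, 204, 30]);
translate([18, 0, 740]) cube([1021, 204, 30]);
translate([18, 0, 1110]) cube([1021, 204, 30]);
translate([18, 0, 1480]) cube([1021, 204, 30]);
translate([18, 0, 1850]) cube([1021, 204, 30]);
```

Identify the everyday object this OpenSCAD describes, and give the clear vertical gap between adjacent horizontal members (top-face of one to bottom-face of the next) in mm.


A bookshelf. The clear shelf gap is 340 mm.

Two tall side panels with 6 horizontal boards between them — a bookshelf. The first two shelf undersides are at z = 0 and z = 370; with shelf thickness 30, the clear gap is 370 − 0 − 30 = 340 mm.


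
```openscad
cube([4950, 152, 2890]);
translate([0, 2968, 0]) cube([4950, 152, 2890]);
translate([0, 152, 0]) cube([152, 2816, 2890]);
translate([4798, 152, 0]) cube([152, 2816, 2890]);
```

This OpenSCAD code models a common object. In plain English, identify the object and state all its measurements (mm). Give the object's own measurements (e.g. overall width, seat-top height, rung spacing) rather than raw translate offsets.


The wall frame of a small rectangular building: four walls, each 2890 mm tall and 152 mm thick, enclosing a footprint 4950 mm (x) by 3120 mm (y) outside-to-outside, with no floor or roof. The front and back walls (the −y and +y sides) span the full width; the two side walls fit between them.


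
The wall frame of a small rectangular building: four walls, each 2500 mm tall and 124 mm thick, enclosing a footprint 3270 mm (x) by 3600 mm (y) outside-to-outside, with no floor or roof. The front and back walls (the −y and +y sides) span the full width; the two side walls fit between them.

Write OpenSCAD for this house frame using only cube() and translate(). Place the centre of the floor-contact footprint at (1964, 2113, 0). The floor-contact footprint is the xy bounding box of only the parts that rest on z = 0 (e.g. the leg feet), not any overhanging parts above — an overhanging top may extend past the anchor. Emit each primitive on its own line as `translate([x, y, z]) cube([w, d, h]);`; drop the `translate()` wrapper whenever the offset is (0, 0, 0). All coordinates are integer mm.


translate([329, 313, 0]) cube([3270, 124, 2500]);
translate([329, 3789, 0]) cube([3270, 124, 2500]);
translate([329, 437, 0]) cube([124, 3352, 2500]);
translate([3475, 437, 0]) cube([124, 3352, 2500]);


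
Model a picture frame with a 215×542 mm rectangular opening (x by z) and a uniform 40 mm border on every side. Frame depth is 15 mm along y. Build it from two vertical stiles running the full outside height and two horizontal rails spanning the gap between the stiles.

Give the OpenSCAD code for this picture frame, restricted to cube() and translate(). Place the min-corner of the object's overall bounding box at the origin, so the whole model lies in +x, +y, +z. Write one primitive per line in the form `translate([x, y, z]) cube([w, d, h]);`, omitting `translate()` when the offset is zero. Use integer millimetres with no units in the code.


cube([40, 15, 622]);
translate([255, 0, 0]) cube([40, 15, 622]);
translate([40, 0, 0]) cube([215, 15, 40]);
translate([40, 0, 582]) cube([215, 15, 40]);


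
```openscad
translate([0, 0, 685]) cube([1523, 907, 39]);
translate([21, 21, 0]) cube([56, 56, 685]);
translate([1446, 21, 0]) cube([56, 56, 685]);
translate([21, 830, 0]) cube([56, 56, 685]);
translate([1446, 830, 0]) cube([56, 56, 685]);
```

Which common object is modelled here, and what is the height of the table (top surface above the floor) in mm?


A table. The table height is 724 mm.

A 1523×907×39 slab sits at z = 685 on four 56 mm square posts — a table. The top surface is at 685 + 39 = 724 mm.


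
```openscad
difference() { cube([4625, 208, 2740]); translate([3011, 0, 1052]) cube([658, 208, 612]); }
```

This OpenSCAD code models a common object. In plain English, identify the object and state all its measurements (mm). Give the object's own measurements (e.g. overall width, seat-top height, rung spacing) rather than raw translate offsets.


A wall 4625 mm long (x), 208 mm thick (y), 2740 mm tall, with a rectangular window opening cut through it. The opening is 658 mm wide and 612 mm tall; its sill is at z = 1052 mm and its near (−x) edge is 3011 mm from the wall's −x end. The opening passes through the full wall thickness.


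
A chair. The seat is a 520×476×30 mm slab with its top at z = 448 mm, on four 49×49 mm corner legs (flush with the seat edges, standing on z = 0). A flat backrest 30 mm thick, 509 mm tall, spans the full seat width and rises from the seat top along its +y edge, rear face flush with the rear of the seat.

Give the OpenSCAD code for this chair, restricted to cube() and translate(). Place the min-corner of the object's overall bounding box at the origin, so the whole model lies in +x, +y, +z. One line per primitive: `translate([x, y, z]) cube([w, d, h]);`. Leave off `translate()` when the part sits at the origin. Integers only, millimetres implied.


translate([0, 0, 418]) cube([520, 476, 30]);
cube([49, 49, 418]);
translate([471, 0, 0]) cube([49, 49, 418]);
translate([0, 427, 0]) cube([49, 49, 418]);
translate([471, 427, 0]) cube([49, 49, 418]);
translate([0, 446, 448]) cube([520, 30, 509]);


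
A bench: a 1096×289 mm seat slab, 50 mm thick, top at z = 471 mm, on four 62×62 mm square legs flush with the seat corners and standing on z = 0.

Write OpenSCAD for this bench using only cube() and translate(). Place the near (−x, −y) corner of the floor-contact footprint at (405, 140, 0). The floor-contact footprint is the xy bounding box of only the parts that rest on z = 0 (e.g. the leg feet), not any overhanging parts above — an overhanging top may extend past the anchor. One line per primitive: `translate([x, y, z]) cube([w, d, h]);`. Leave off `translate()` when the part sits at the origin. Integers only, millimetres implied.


translate([405, 140, 421]) cube([1096, 289, 50]);
translate([405, 140, 0]) cube([62, 62, 421]);
translate([405, 367, 0]) cube([62, 62, 421]);
translate([1439, 140, 0]) cube([62, 62, 421]);
translate([1439, 367, 0]) cube([62, 62, 421]);


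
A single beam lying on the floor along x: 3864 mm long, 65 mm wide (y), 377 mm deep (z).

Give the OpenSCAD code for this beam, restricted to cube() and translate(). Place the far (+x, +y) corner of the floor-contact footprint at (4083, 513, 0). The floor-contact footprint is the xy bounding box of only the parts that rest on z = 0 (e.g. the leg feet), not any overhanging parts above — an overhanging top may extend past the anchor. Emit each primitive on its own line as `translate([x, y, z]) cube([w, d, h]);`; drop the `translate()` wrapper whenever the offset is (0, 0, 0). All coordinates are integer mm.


translate([219, 448, 0]) cube([3864, 65, 377]);


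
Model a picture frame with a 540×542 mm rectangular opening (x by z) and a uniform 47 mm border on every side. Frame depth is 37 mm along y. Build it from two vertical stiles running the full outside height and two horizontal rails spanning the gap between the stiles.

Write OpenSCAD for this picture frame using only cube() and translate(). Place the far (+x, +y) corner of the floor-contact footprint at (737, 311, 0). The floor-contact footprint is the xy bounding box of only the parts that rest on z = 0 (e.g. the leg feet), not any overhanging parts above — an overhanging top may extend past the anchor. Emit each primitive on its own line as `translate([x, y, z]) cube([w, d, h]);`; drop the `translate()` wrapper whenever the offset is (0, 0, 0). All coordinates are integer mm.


translate([103, 274, 0]) cube([47, 37, 636]);
translate([690, 274, 0]) cube([47, 37, 636]);
translate([150, 274, 0]) cube([540, 37, 47]);
translate([150, 274, 589]) cube([540, 37, 47]);


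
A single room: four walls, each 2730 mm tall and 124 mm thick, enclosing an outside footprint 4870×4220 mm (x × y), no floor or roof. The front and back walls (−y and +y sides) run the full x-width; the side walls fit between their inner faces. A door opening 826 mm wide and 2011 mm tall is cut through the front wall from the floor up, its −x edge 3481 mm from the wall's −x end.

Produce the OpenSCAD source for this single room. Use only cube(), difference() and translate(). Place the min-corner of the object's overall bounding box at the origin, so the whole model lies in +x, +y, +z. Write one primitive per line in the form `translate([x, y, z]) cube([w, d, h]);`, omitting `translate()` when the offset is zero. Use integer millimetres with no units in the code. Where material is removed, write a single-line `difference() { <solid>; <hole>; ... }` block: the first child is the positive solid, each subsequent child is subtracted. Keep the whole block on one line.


difference() { cube([4870, 124, 2730]); translate([3481, 0, 0]) cube([826, 124, 2011]); }
translate([0, 4096, 0]) cube([4870, 124, 2730]);
translate([0, 124, 0]) cube([124, 3972, 2730]);
translate([4746, 124, 0]) cube([124, 3972, 2730]);


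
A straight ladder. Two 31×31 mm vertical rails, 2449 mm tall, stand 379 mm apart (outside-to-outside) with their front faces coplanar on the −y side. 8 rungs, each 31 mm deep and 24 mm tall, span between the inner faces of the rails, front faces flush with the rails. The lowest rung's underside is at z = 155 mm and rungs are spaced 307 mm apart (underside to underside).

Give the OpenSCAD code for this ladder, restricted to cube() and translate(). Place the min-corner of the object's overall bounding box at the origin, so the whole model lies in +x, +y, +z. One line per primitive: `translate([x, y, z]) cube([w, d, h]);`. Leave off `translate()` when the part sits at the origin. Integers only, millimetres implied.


// rung span = 379 - 2*31 = 317
// rung[k] z = 155 + k*307
cube([31, 31, 2449]);
translate([348, 0, 0]) cube([31, 31, 2449]);
translate([31, 0, 155]) cube([317, 31, 24]);
translate([31, 0, 462]) cube([317, 31, 24]);
translate([31, 0, 769]) cube([317, 31, 24]);
translate([31, 0, 1076]) cube([317, 31, 24]);
translate([31, 0, 1383]) cube([317, 31, 24]);
translate([31, 0, 1690]) cube([317, 31, 24]);
translate([31, 0, 1997]) cube([317, 31, 24]);
translate([31, 0, 2304]) cube([317, 31, 24]);


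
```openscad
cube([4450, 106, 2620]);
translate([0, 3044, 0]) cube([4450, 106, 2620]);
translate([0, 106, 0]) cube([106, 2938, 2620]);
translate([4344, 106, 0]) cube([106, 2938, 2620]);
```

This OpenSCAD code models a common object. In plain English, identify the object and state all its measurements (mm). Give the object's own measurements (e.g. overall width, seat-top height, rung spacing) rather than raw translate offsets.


The wall frame of a small rectangular building: four walls, each 2620 mm tall and 106 mm thick, enclosing a footprint 4450 mm (x) by 3150 mm (y) outside-to-outside, with no floor or roof. The front and back walls (the −y and +y sides) span the full width; the two side walls fit between them.


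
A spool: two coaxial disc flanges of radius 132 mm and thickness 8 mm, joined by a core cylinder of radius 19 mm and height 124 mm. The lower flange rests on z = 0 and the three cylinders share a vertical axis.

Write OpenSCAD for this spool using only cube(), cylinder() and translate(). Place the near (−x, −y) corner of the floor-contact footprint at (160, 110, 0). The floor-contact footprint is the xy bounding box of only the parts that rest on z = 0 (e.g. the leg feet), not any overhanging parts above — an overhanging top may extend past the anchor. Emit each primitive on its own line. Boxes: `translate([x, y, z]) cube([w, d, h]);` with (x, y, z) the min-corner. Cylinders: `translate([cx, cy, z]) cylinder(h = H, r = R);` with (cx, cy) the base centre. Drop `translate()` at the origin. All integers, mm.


translate([292, 242, 0]) cylinder(h = 8, r = 132);
translate([292, 242, 8]) cylinder(h = 124, r = 19);
translate([292, 242, 132]) cylinder(h = 8, r = 132);


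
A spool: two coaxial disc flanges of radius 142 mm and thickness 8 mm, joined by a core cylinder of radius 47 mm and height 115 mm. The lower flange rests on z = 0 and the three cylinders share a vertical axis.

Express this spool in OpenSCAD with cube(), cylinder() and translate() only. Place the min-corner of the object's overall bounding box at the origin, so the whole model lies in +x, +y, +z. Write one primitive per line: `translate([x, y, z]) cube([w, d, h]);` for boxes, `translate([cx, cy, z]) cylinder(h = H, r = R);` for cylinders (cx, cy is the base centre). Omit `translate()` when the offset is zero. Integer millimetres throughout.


translate([142, 142, 0]) cylinder(h = 8, r = 142);
translate([142, 142, 8]) cylinder(h = 115, r = 47);
translate([142, 142, 123]) cylinder(h = 8, r = 142);


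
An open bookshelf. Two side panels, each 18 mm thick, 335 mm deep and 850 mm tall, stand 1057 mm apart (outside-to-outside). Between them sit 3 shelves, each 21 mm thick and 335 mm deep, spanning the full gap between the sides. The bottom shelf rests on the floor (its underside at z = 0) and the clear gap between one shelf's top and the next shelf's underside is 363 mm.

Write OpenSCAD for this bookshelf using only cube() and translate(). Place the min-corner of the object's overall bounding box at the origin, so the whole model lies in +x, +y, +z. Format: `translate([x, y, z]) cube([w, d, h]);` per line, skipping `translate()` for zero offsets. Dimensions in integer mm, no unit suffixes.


cube([18, 335, 850]);
translate([1039, 0, 0]) cube([18, 335, 850]);
translate([18, 0, 0]) cube([1021, 335, 21]);
translate([18, 0, 384]) cube([1021, 335, 21]);
translate([18, 0, 768]) cube([1021, 335, 21]);


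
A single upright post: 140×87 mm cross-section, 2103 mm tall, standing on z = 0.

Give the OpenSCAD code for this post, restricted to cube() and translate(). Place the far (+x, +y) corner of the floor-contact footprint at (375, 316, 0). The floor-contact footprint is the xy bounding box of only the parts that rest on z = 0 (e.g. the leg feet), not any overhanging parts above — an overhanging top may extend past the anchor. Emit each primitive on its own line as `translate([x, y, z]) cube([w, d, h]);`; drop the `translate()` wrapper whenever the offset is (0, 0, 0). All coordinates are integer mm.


translate([235, 229, 0]) cube([140, 87, 2103]);


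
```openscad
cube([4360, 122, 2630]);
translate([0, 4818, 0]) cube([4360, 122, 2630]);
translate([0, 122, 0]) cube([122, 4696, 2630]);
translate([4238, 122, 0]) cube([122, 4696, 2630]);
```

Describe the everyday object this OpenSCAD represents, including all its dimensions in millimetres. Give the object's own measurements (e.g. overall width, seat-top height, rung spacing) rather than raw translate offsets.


The wall frame of a small rectangular building: four walls, each 2630 mm tall and 122 mm thick, enclosing a footprint 4360 mm (x) by 4940 mm (y) outside-to-outside, with no floor or roof. The front and back walls (the −y and +y sides) span the full width; the two side walls fit between them.


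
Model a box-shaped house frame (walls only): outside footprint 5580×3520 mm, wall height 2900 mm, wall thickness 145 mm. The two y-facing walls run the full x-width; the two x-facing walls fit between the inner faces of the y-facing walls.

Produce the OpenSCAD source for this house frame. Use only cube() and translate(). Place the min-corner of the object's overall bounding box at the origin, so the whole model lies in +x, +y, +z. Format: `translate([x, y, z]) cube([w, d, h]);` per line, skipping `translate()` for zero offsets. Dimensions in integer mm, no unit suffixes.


cube([5580, 145, 2900]);
translate([0, 3375, 0]) cube([5580, 145, 2900]);
translate([0, 145, 0]) cube([145, 3230, 2900]);
translate([5435, 145, 0]) cube([145, 3230, 2900]);


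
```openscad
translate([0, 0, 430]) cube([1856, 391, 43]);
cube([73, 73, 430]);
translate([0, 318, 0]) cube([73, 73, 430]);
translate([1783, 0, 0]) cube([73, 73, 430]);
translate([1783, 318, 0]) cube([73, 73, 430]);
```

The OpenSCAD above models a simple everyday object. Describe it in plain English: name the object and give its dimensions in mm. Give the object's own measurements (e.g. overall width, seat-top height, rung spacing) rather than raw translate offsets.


A bench: a 1856×391 mm seat slab, 43 mm thick, top at z = 473 mm, on four 73×73 mm square legs flush with the seat corners and standing on z = 0.


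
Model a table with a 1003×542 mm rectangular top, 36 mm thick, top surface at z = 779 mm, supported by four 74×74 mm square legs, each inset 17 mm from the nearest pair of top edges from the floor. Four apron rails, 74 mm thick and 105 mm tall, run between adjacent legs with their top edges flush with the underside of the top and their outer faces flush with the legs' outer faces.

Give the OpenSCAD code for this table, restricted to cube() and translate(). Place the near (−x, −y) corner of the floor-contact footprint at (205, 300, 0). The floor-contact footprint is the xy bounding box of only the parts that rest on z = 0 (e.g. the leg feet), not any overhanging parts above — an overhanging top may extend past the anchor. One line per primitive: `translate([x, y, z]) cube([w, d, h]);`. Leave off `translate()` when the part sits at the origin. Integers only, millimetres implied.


// leg_h = 779 - 36 = 743
// apron z = 743 - 105 = 638
translate([188, 283, 743]) cube([1003, 542, 36]);
translate([205, 300, 0]) cube([74, 74, 743]);
translate([1100, 300, 0]) cube([74, 74, 743]);
translate([205, 734, 0]) cube([74, 74, 743]);
translate([1100, 734, 0]) cube([74, 74, 743]);
translate([279, 300, 638]) cube([821, 74, 105]);
translate([279, 734, 638]) cube([821, 74, 105]);
translate([205, 374, 638]) cube([74, 360, 105]);
translate([1100, 374, 638]) cube([74, 360, 105]);


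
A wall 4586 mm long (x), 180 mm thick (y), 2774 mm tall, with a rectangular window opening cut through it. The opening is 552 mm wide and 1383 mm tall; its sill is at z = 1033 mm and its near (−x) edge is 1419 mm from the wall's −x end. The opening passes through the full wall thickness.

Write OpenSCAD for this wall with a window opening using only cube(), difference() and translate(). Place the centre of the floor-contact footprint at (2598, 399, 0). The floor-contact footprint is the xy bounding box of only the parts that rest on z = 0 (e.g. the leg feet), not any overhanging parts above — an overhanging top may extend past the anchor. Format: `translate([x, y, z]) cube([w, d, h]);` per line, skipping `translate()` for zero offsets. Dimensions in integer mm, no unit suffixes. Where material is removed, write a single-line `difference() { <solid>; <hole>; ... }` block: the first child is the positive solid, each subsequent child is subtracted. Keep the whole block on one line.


difference() { translate([305, 309, 0]) cube([4586, 180, 2774]); translate([1724, 309, 1033]) cube([552, 180, 1383]); }


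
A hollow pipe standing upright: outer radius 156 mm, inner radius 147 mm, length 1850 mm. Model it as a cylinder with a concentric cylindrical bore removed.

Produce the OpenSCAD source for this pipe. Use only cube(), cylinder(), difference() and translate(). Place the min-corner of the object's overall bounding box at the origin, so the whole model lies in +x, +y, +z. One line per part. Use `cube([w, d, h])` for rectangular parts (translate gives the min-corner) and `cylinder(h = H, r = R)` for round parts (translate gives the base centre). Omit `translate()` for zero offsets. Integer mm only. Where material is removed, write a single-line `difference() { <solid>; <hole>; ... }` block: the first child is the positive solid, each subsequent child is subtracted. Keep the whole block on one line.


difference() { translate([156, 156, 0]) cylinder(h = 1850, r = 156); translate([156, 156, 0]) cylinder(h = 1850, r = 147); }


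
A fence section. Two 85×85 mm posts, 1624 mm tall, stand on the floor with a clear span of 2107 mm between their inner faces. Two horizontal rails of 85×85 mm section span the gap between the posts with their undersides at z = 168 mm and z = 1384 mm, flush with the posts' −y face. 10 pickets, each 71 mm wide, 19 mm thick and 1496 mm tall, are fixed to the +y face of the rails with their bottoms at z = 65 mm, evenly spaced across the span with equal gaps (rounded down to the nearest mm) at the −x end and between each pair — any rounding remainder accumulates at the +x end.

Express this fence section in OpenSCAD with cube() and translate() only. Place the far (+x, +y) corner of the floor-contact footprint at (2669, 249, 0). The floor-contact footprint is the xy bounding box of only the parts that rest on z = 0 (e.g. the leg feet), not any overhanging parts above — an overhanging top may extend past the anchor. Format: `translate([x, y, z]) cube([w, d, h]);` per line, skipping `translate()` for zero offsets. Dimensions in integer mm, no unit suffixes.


translate([392, 164, 0]) cube([85, 85, 1624]);
translate([2584, 164, 0]) cube([85, 85, 1624]);
translate([477, 164, 168]) cube([2107, 85, 85]);
translate([477, 164, 1384]) cube([2107, 85, 85]);
translate([604, 249, 65]) cube([71, 19, 1496]);
translate([802, 249, 65]) cube([71, 19, 1496]);
translate([1000, 249, 65]) cube([71, 19, 1496]);
translate([1198, 249, 65]) cube([71, 19, 1496]);
translate([1396, 249, 65]) cube([71, 19, 1496]);
translate([1594, 249, 65]) cube([71, 19, 1496]);
translate([1792, 249, 65]) cube([71, 19, 1496]);
translate([1990, 249, 65]) cube([71, 19, 1496]);
translate([2188, 249, 65]) cube([71, 19, 1496]);
translate([2386, 249, 65]) cube([71, 19, 1496]);


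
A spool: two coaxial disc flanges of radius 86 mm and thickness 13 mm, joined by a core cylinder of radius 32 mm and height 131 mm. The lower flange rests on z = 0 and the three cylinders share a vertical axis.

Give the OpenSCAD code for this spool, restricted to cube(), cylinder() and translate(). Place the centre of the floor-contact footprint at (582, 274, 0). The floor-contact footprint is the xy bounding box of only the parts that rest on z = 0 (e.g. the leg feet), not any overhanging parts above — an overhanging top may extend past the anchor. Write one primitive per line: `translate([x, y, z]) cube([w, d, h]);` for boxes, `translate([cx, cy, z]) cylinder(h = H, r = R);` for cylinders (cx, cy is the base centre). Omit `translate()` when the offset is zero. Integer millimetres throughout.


translate([582, 274, 0]) cylinder(h = 13, r = 86);
translate([582, 274, 13]) cylinder(h = 131, r = 32);
translate([582, 274, 144]) cylinder(h = 13, r = 86);


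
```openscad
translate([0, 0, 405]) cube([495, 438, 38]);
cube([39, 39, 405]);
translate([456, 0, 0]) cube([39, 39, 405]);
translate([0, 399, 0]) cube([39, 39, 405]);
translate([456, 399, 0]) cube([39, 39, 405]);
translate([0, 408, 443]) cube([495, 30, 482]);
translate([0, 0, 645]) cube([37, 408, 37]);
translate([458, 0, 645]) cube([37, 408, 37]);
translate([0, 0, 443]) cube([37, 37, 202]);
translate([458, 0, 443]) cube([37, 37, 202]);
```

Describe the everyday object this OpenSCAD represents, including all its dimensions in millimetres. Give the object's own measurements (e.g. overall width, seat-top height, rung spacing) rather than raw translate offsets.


A chair. The seat is a 495×438×38 mm slab with its top at z = 443 mm, on four 39×39 mm corner legs (flush with the seat edges, standing on z = 0). A flat backrest 30 mm thick, 482 mm tall, spans the full seat width and rises from the seat top along its +y edge, rear face flush with the rear of the seat. Two armrests of 37×37 mm section run along each side from the seat's front edge to the front of the backrest, top faces 239 mm above the seat top and outer faces flush with the seat's x-edges; a 37×37 mm post under the front of each armrest stands on the seat at the front corner.


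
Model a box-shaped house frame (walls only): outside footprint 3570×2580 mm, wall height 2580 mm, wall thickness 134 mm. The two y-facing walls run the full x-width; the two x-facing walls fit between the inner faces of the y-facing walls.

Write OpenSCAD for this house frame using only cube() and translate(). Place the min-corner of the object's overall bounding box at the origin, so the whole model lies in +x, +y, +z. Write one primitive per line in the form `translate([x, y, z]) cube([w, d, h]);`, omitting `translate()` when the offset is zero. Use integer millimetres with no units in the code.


cube([3570, 134, 2580]);
translate([0, 2446, 0]) cube([3570, 134, 2580]);
translate([0, 134, 0]) cube([134, 2312, 2580]);
translate([3436, 134, 0]) cube([134, 2312, 2580]);


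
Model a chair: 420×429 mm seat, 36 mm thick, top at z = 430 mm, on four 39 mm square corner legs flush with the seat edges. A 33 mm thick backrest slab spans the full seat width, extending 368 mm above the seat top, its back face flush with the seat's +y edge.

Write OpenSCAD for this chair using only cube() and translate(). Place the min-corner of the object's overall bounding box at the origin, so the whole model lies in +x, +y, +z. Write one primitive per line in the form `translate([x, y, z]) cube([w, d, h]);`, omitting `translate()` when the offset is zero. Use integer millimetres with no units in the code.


// leg_h = 430 - 36 = 394
translate([0, 0, 394]) cube([420, 429, 36]);
cube([39, 39, 394]);
translate([381, 0, 0]) cube([39, 39, 394]);
translate([0, 390, 0]) cube([39, 39, 394]);
translate([381, 390, 0]) cube([39, 39, 394]);
translate([0, 396, 430]) cube([420, 33, 368]);


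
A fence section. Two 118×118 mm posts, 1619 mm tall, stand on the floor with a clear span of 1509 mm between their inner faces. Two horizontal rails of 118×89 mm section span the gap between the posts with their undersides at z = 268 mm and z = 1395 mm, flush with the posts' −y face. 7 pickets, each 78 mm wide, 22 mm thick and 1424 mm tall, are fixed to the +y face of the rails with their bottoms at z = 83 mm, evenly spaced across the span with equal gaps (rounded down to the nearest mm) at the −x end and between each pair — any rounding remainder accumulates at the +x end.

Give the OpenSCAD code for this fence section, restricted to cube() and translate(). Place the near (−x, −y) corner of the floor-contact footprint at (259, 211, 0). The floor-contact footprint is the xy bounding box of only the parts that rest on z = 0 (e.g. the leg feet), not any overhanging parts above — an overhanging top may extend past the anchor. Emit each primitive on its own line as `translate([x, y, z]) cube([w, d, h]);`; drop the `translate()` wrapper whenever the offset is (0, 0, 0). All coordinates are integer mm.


translate([259, 211, 0]) cube([118, 118, 1619]);
translate([1886, 211, 0]) cube([118, 118, 1619]);
translate([377, 211, 268]) cube([1509, 118, 89]);
translate([377, 211, 1395]) cube([1509, 118, 89]);
translate([497, 329, 83]) cube([78, 22, 1424]);
translate([695, 329, 83]) cube([78, 22, 1424]);
translate([893, 329, 83]) cube([78, 22, 1424]);
translate([1091, 329, 83]) cube([78, 22, 1424]);
translate([1289, 329, 83]) cube([78, 22, 1424]);
translate([1487, 329, 83]) cube([78, 22, 1424]);
translate([1685, 329, 83]) cube([78, 22, 1424]);


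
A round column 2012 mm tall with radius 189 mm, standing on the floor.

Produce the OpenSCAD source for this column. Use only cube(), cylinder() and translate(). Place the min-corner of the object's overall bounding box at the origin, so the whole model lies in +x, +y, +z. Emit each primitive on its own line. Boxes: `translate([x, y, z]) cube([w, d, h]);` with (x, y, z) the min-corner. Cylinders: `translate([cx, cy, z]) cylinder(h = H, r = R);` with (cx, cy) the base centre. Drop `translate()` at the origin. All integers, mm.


translate([189, 189, 0]) cylinder(h = 2012, r = 189);


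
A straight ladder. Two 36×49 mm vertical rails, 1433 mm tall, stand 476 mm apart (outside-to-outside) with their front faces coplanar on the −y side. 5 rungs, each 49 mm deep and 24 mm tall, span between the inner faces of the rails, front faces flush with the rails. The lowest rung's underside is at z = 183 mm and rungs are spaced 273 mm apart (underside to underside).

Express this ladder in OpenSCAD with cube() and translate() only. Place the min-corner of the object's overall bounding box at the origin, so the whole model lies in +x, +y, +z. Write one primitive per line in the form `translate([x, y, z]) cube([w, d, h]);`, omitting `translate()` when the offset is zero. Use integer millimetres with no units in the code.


cube([36, 49, 1433]);
translate([440, 0, 0]) cube([36, 49, 1433]);
translate([36, 0, 183]) cube([404, 49, 24]);
translate([36, 0, 456]) cube([404, 49, 24]);
translate([36, 0, 729]) cube([404, 49, 24]);
translate([36, 0, 1002]) cube([404, 49, 24]);
translate([36, 0, 1275]) cube([404, 49, 24]);


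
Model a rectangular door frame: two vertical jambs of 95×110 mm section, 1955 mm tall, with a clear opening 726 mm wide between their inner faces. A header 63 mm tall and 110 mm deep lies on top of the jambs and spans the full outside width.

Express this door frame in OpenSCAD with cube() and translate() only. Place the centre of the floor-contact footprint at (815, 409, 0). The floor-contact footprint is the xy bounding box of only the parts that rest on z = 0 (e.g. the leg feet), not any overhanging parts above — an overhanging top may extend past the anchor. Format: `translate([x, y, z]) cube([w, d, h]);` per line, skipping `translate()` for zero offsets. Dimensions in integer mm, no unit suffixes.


translate([357, 354, 0]) cube([95, 110, 1955]);
translate([1178, 354, 0]) cube([95, 110, 1955]);
translate([357, 354, 1955]) cube([916, 110, 63]);


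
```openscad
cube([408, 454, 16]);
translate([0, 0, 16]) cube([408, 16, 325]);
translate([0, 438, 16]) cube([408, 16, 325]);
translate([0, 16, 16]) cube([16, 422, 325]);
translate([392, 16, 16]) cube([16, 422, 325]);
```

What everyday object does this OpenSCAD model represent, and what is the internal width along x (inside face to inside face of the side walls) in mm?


An open box. The internal width is 376 mm.

A 408×454 base slab with four walls standing on it — an open box. The base is 408 mm wide and the walls are 16 mm thick, so the internal width is 408 − 2 × 16 = 376 mm.


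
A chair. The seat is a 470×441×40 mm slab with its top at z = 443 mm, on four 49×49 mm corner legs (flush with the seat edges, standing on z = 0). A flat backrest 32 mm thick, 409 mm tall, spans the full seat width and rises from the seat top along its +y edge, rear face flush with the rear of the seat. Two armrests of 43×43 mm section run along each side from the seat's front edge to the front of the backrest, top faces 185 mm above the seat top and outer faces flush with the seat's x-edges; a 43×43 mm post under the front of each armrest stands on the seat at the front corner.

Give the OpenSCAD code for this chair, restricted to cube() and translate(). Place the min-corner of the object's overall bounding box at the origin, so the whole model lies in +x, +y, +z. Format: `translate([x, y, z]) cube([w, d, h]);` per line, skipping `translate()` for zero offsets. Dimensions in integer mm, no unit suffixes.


translate([0, 0, 403]) cube([470, 441, 40]);
cube([49, 49, 403]);
translate([421, 0, 0]) cube([49, 49, 403]);
translate([0, 392, 0]) cube([49, 49, 403]);
translate([421, 392, 0]) cube([49, 49, 403]);
translate([0, 409, 443]) cube([470, 32, 409]);
translate([0, 0, 585]) cube([43, 409, 43]);
translate([427, 0, 585]) cube([43, 409, 43]);
translate([0, 0, 443]) cube([43, 43, 142]);
translate([427, 0, 443]) cube([43, 43, 142]);


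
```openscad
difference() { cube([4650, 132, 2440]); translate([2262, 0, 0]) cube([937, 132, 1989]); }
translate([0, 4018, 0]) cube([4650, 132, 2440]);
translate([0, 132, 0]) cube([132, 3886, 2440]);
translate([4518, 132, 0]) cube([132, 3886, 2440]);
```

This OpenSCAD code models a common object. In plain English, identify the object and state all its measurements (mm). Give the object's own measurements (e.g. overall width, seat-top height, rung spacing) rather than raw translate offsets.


A single room: four walls, each 2440 mm tall and 132 mm thick, enclosing an outside footprint 4650×4150 mm (x × y), no floor or roof. The front and back walls (−y and +y sides) run the full x-width; the side walls fit between their inner faces. A door opening 937 mm wide and 1989 mm tall is cut through the front wall from the floor up, its −x edge 2262 mm from the wall's −x end.


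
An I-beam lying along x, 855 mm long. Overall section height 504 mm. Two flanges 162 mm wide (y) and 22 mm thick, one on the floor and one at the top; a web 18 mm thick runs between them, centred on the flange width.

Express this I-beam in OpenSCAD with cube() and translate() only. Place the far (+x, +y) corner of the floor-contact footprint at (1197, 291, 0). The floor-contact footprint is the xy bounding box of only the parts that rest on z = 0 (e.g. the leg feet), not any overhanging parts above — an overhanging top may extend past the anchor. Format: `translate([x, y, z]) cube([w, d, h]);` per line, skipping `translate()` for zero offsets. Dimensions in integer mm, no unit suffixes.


translate([342, 129, 0]) cube([855, 162, 22]);
translate([342, 201, 22]) cube([855, 18, 460]);
translate([342, 129, 482]) cube([855, 162, 22]);


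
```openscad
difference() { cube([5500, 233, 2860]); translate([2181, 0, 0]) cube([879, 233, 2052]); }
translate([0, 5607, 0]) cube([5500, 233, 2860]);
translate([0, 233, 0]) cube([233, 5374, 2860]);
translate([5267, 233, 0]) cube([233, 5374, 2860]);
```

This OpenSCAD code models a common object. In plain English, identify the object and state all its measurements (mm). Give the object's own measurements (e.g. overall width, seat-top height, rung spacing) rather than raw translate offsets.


A single room: four walls, each 2860 mm tall and 233 mm thick, enclosing an outside footprint 5500×5840 mm (x × y), no floor or roof. The front and back walls (−y and +y sides) run the full x-width; the side walls fit between their inner faces. A door opening 879 mm wide and 2052 mm tall is cut through the front wall from the floor up, its −x edge 2181 mm from the wall's −x end.


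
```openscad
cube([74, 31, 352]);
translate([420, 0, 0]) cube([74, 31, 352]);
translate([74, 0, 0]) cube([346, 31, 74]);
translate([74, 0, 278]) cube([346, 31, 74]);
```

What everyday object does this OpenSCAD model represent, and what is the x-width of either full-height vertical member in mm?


A picture frame. The border width is 74 mm.

Four thin pieces enclosing a rectangular opening — a picture frame. The two full-height stiles are 352 mm tall; the top rail sits at z = 278 and is 74 mm tall, so the border above the opening is 352 − 278 = 74 mm, matching the stile x-width.


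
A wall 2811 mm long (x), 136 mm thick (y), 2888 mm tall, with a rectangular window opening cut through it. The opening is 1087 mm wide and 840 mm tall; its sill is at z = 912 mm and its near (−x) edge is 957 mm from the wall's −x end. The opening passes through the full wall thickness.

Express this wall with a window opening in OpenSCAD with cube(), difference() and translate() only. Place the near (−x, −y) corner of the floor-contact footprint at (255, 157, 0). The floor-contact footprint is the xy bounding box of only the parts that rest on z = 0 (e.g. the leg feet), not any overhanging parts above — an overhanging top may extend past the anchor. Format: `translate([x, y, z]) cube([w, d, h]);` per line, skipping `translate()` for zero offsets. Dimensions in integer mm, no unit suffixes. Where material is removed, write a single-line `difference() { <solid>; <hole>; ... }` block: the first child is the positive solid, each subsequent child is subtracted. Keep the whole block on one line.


difference() { translate([255, 157, 0]) cube([2811, 136, 2888]); translate([1212, 157, 912]) cube([1087, 136, 840]); }


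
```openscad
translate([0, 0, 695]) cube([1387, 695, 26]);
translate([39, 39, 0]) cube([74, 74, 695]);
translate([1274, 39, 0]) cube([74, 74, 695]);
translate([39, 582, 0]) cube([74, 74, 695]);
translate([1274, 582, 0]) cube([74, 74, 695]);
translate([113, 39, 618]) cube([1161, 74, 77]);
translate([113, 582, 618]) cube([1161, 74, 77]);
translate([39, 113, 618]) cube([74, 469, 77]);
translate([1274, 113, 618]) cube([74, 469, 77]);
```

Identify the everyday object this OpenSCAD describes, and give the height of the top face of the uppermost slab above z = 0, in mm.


A table. The table height is 721 mm.

A 1387×695×26 slab sits at z = 695 on four 74 mm square posts — a table. The top surface is at 695 + 26 = 721 mm.


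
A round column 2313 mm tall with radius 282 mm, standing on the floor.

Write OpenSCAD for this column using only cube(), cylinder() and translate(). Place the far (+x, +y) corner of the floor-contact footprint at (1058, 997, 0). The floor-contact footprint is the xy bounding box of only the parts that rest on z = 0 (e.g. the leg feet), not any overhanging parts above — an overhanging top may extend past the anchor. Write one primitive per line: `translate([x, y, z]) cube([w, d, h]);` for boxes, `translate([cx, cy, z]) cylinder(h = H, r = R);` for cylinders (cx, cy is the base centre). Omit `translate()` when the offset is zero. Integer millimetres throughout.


translate([776, 715, 0]) cylinder(h = 2313, r = 282);


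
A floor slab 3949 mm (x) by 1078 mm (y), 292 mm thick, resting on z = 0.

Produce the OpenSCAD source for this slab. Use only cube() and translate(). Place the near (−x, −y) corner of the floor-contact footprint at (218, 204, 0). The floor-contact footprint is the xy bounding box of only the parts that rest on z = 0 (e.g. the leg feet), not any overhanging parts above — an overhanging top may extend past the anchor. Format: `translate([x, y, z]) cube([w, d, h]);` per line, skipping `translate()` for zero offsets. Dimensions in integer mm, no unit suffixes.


translate([218, 204, 0]) cube([3949, 1078, 292]);


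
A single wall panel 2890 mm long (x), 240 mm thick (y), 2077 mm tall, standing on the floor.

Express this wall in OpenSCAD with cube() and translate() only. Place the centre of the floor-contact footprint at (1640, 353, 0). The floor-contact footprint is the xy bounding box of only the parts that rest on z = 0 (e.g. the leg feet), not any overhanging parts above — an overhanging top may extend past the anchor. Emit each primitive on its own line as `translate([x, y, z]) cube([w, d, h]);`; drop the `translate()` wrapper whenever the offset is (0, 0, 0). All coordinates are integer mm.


translate([195, 233, 0]) cube([2890, 240, 2077]);


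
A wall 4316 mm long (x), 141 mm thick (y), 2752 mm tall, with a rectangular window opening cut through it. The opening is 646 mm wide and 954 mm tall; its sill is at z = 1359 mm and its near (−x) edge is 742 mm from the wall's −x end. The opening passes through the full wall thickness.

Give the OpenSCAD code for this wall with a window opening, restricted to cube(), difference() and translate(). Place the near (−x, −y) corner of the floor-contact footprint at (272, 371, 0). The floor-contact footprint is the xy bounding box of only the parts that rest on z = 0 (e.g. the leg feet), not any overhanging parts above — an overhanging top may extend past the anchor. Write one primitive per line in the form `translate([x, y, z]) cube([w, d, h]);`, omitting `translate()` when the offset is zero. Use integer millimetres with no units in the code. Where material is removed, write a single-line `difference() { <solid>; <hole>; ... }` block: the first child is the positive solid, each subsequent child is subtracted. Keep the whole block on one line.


difference() { translate([272, 371, 0]) cube([4316, 141, 2752]); translate([1014, 371, 1359]) cube([646, 141, 954]); }
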